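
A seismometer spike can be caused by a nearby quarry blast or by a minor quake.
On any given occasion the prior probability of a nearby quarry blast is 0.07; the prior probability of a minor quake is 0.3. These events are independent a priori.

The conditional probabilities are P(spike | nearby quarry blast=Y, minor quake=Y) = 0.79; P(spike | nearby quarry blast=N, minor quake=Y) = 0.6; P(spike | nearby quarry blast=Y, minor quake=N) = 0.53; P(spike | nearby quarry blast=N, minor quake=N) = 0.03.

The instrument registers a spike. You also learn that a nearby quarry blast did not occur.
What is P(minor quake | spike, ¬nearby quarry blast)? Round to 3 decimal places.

P(minor quake | spike, ¬nearby quarry blast) ≈ 0.896

P(spike | ¬nearby quarry blast) = 0.03×0.7 + 0.6×0.3 = 0.021000 + 0.180000 = 0.201000
The minor quake-present share is 0.6×0.3 = 0.180000.
Hence the posterior is 0.180000/0.201000 ≈ 0.896.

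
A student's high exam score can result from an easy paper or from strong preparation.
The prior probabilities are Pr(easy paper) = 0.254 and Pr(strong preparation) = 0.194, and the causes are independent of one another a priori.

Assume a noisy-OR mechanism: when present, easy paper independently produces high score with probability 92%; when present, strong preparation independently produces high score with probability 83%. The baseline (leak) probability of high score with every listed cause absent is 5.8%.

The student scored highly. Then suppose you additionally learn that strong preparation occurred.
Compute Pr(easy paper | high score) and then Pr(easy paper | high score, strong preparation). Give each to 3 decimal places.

Pr(easy paper | high score) ≈ 0.603; Pr(easy paper | high score, strong preparation) ≈ 0.286

Under noisy-OR, P(high score | causes) = 1 − (1−0.058)·∏(1−qᵢ) over the active causes.
For the numerator, keep only easy paper=true terms: 0.189296 + 0.048645 = 0.237941
Normalizer over all consistent configurations: 0.058·0.746·0.806 + 0.83986·0.746·0.194 + 0.92464·0.254·0.806 + 0.987189·0.254·0.194 = 0.394363
P(easy paper | high score) = 0.237941/0.394363 ≈ 0.603

Now condition on the additional information:
Numerator (weight on configurations with easy paper): 0.987189*0.254 = 0.250746
The normalizing constant is 0.83986*0.746 + 0.987189*0.254 = 0.877282
P(easy paper | high score, strong preparation) = 0.250746/0.877282 ≈ 0.286
Conditioning on strong preparation lowers the posterior on easy paper: the classic explaining-away effect in a common-effect structure.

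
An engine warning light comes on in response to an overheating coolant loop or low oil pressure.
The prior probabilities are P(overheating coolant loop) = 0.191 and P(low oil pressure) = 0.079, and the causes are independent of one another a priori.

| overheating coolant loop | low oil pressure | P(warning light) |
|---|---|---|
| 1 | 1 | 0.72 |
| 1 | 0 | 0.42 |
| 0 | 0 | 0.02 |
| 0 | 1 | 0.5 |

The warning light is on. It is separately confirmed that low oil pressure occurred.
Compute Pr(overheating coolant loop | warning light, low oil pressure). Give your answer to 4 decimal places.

Weight on overheating coolant loop=true, given the evidence: 0.72·0.191 = 0.137520
The normalizing constant is 0.5·0.809 + 0.72·0.191 = 0.542020
Posterior = 0.137520 / 0.542020 ≈ 0.2537

Pr(overheating coolant loop | warning light, low oil pressure) ≈ 0.2537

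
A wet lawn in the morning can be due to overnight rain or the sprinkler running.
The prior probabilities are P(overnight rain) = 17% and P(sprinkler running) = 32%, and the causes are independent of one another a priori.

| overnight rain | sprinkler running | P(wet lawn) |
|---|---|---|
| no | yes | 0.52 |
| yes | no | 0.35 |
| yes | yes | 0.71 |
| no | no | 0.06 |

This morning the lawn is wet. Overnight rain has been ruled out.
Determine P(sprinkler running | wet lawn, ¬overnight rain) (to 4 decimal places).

P(wet lawn | ¬overnight rain) = 0.06×0.68 + 0.52×0.32 = 0.040800 + 0.166400 = 0.207200
The sprinkler running-present share is 0.52×0.32 = 0.166400.
Hence the posterior is 0.166400/0.207200 ≈ 0.8031.

P(sprinkler running | wet lawn, ¬overnight rain) ≈ 0.8031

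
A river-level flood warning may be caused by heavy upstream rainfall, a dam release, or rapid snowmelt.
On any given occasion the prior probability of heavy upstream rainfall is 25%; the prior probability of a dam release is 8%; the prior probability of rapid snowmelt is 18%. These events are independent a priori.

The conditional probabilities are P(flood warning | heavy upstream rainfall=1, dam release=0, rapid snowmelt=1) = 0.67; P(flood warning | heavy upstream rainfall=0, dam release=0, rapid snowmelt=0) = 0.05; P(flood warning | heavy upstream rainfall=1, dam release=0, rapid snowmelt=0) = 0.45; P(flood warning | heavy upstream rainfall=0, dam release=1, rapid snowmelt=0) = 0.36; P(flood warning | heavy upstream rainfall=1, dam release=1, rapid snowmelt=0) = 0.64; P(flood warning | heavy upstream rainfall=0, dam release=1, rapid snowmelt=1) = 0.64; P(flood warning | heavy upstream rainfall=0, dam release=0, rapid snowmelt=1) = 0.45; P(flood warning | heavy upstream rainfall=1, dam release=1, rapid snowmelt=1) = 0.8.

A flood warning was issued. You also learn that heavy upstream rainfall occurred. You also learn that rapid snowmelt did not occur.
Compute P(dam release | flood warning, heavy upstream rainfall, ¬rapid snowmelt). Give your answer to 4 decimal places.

P(dam release | flood warning, heavy upstream rainfall, ¬rapid snowmelt) ≈ 0.1101

P(flood warning | heavy upstream rainfall, ¬rapid snowmelt) = 0.45·0.92 + 0.64·0.08 = 0.414000 + 0.051200 = 0.465200
The dam release-present share is 0.64·0.08 = 0.051200.
Hence the posterior is 0.051200/0.465200 ≈ 0.1101.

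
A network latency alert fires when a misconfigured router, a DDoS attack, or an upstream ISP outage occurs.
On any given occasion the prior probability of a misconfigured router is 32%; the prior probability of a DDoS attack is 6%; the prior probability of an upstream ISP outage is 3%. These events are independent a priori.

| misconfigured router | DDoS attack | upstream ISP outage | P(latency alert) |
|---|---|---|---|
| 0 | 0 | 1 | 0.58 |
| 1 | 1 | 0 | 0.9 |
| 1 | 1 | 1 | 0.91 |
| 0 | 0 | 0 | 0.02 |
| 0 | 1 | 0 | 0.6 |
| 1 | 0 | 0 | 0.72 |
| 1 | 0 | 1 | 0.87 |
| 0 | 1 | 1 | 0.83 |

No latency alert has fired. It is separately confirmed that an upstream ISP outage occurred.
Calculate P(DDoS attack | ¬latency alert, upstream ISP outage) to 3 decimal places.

Sum P(¬latency alert|·) weighted by the priors over the 4 (misconfigured router, DDoS attack) configurations:
  P(¬latency alert | upstream ISP outage) = 0.42×0.68×0.94 + 0.17×0.68×0.06 + 0.13×0.32×0.94 + 0.09×0.32×0.06
        = 0.268464 + 0.006936 + 0.039104 + 0.001728 = 0.316232
The terms with DDoS attack present sum to 0.008664, so
  P(DDoS attack | ¬latency alert, upstream ISP outage) = 0.008664 / 0.316232 ≈ 0.027

P(DDoS attack | ¬latency alert, upstream ISP outage) ≈ 0.027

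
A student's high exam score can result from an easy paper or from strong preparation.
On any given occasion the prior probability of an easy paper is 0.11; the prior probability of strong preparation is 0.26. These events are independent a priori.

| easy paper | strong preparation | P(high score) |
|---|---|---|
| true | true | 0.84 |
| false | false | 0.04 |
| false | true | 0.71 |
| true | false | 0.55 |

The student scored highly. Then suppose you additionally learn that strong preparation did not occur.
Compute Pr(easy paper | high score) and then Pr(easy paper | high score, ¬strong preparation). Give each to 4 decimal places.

Pr(easy paper | high score) ≈ 0.2652; Pr(easy paper | high score, ¬strong preparation) ≈ 0.6296

Numerator (weight on configurations with easy paper): 0.044770 + 0.024024 = 0.068794
Normalizer over all consistent configurations: 0.04×0.89×0.74 + 0.71×0.89×0.26 + 0.55×0.11×0.74 + 0.84×0.11×0.26 = 0.259432
P(easy paper | high score) = 0.068794/0.259432 ≈ 0.2652

Now also conditioning on strong preparation≠true:
For the numerator, keep only easy paper=true terms: 0.55·0.11 = 0.060500
Denominator P(high score | ¬strong preparation): 0.04·0.89 + 0.55·0.11 = 0.096100
P(easy paper | high score, ¬strong preparation) = 0.060500/0.096100 ≈ 0.6296
With strong preparation excluded, easy paper must carry more of the explanatory weight for the high score.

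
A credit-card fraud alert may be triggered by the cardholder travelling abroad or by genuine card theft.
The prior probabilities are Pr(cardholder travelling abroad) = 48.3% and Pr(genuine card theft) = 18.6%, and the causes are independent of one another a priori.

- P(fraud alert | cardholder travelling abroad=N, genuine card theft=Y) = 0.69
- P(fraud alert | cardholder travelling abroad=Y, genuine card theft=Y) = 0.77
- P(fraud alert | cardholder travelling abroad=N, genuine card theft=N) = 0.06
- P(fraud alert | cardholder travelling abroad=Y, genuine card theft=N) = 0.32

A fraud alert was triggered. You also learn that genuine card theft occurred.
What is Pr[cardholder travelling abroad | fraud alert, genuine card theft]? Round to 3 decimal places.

Pr[cardholder travelling abroad | fraud alert, genuine card theft] ≈ 0.510

By total probability over both values of cardholder travelling abroad:
  P(fraud alert | genuine card theft) = 0.69×0.517 + 0.77×0.483
        = 0.356730 + 0.371910 = 0.728640
Keeping only the cardholder travelling abroad-present terms gives 0.371910, so
  P(cardholder travelling abroad | fraud alert, genuine card theft) = 0.371910 / 0.728640 ≈ 0.510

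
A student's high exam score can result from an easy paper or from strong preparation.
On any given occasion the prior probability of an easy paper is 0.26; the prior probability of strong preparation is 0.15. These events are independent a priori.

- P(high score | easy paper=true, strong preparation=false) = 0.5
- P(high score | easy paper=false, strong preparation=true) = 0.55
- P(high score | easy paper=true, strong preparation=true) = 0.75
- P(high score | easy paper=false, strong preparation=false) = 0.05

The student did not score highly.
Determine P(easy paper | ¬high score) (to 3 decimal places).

Enumerate the 4 (easy paper, strong preparation) configurations and weight by the priors:
  P(¬high score) = 0.95×0.74×0.85 + 0.45×0.74×0.15 + 0.5×0.26×0.85 + 0.25×0.26×0.15
        = 0.597550 + 0.049950 + 0.110500 + 0.009750 = 0.767750
Configurations with easy paper contribute 0.120250, so
  P(easy paper | ¬high score) = 0.120250 / 0.767750 ≈ 0.157

P(easy paper | ¬high score) ≈ 0.157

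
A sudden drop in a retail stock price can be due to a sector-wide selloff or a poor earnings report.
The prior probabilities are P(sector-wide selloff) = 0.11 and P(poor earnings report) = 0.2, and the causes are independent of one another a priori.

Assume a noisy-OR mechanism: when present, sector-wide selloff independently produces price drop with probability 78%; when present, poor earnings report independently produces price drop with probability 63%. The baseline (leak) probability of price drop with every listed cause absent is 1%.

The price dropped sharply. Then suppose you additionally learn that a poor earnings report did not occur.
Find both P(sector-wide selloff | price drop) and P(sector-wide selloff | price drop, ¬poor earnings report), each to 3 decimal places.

Under noisy-OR, P(price drop | causes) = 1 − (1−0.01)·∏(1−qᵢ) over the active causes.
Numerator (weight on configurations with sector-wide selloff): 0.068834 + 0.020227 = 0.089061
The normalizing constant is 0.01×0.89×0.8 + 0.6337×0.89×0.2 + 0.7822×0.11×0.8 + 0.919414×0.11×0.2 = 0.208980
Posterior = 0.089061 / 0.208980 ≈ 0.426

Now condition on the additional information:
Weight on sector-wide selloff=true, given the evidence: 0.7822·0.11 = 0.086042
Normalizer over all consistent configurations: 0.01·0.89 + 0.7822·0.11 = 0.094942
P(sector-wide selloff | price drop, ¬poor earnings report) = 0.086042/0.094942 ≈ 0.906

P(sector-wide selloff | price drop) ≈ 0.426; P(sector-wide selloff | price drop, ¬poor earnings report) ≈ 0.906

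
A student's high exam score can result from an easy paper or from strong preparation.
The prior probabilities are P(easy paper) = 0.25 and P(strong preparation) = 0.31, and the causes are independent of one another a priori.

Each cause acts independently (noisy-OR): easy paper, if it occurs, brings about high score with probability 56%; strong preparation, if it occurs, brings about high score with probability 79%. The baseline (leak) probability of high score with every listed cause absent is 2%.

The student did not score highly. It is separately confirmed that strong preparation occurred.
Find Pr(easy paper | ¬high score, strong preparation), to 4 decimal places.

Under noisy-OR, P(high score | causes) = 1 − (1−0.02)·∏(1−qᵢ) over the active causes.
P(¬high score | strong preparation) = 0.2058*0.75 + 0.090552*0.25 = 0.154350 + 0.022638 = 0.176988
Of this, 0.022638 comes from 0.090552*0.25 (the easy paper=true cases).
Hence the posterior is 0.022638/0.176988 ≈ 0.1279.

Pr(easy paper | ¬high score, strong preparation) ≈ 0.1279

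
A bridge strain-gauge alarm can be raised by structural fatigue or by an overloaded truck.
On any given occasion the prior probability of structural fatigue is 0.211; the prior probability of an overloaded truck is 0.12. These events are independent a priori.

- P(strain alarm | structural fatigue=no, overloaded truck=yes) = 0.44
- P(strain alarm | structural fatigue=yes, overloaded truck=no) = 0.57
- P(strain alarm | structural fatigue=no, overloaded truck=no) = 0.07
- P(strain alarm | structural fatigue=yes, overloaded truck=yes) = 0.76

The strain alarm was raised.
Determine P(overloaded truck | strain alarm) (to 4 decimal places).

P(overloaded truck | strain alarm) ≈ 0.2828

P(strain alarm) = 0.07*0.789*0.88 + 0.44*0.789*0.12 + 0.57*0.211*0.88 + 0.76*0.211*0.12 = 0.048602 + 0.041659 + 0.105838 + 0.019243 = 0.215342
Of this, 0.060902 comes from 0.041659 + 0.019243 (the overloaded truck=true cases).
P(overloaded truck | strain alarm) = 0.060902 / 0.215342 ≈ 0.2828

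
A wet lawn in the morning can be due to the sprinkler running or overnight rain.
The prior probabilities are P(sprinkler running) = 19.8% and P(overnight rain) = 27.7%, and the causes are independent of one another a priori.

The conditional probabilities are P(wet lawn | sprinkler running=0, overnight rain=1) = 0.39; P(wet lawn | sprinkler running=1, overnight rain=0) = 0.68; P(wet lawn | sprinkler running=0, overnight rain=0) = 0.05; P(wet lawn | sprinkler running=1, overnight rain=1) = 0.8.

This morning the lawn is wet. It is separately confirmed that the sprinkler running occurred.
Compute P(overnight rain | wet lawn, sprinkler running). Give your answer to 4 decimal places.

P(wet lawn | sprinkler running) = 0.68×0.723 + 0.8×0.277 = 0.491640 + 0.221600 = 0.713240
Restricting to configurations with overnight rain present: 0.8×0.277 = 0.221600.
P(overnight rain | wet lawn, sprinkler running) = 0.221600 / 0.713240 ≈ 0.3107

P(overnight rain | wet lawn, sprinkler running) ≈ 0.3107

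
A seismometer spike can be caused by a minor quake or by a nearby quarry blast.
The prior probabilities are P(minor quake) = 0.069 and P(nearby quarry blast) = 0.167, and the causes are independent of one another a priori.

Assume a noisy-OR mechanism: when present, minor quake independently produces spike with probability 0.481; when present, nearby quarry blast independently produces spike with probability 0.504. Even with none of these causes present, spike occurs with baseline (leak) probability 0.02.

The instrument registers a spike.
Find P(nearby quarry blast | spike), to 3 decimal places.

Under noisy-OR, P(spike | causes) = 1 − (1−0.02)·∏(1−qᵢ) over the active causes.
P(spike) = 0.02×0.931×0.833 + 0.51392×0.931×0.167 + 0.49138×0.069×0.833 + 0.747724×0.069×0.167 = 0.015510 + 0.079903 + 0.028243 + 0.008616 = 0.132272
The nearby quarry blast-present share is 0.079903 + 0.008616 = 0.088519.
Hence the posterior is 0.088519/0.132272 ≈ 0.669.

P(nearby quarry blast | spike) ≈ 0.669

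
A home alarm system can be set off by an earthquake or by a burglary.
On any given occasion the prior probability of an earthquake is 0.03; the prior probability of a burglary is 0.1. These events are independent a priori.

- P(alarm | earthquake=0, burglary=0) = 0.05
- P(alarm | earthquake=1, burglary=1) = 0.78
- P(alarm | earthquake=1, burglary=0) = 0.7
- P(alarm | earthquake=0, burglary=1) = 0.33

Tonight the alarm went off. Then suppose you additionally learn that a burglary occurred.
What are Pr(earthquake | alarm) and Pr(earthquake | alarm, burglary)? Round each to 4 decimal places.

For the numerator, keep only earthquake=true terms: 0.018900 + 0.002340 = 0.021240
The normalizing constant is 0.05·0.97·0.9 + 0.33·0.97·0.1 + 0.7·0.03·0.9 + 0.78·0.03·0.1 = 0.096900
Posterior = 0.021240 / 0.096900 ≈ 0.2192

Now also conditioning on burglary=true:
Sum P(alarm|·) weighted by the priors over both values of earthquake:
  P(alarm | burglary) = 0.33*0.97 + 0.78*0.03
        = 0.320100 + 0.023400 = 0.343500
The terms with earthquake present sum to 0.023400, so
  P(earthquake | alarm, burglary) = 0.023400 / 0.343500 ≈ 0.0681
— burglary explains away the evidence for earthquake.

Pr(earthquake | alarm) ≈ 0.2192; Pr(earthquake | alarm, burglary) ≈ 0.0681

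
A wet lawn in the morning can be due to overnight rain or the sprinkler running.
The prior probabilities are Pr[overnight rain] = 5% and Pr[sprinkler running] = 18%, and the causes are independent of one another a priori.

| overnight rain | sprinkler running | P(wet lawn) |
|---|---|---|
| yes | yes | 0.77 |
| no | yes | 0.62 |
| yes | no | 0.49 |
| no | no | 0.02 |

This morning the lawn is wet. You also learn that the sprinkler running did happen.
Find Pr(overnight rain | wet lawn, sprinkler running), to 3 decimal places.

Pr(overnight rain | wet lawn, sprinkler running) ≈ 0.061

Sum P(wet lawn|·) weighted by the priors over both values of overnight rain:
  P(wet lawn | sprinkler running) = 0.62*0.95 + 0.77*0.05
        = 0.589000 + 0.038500 = 0.627500
The terms with overnight rain present sum to 0.038500, so
  P(overnight rain | wet lawn, sprinkler running) = 0.038500 / 0.627500 ≈ 0.061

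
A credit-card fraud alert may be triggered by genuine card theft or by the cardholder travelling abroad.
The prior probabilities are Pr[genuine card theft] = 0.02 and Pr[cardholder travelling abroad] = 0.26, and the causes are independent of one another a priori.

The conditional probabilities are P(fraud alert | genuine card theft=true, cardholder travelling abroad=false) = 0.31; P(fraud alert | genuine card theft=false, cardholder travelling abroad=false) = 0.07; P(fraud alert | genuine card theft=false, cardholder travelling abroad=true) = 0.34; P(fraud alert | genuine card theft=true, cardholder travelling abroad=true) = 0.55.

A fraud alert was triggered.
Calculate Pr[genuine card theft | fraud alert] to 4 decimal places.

Weight on genuine card theft=true, given the evidence: 0.004588 + 0.002860 = 0.007448
Denominator P(fraud alert): 0.07·0.98·0.74 + 0.34·0.98·0.26 + 0.31·0.02·0.74 + 0.55·0.02·0.26 = 0.144844
Posterior = 0.007448 / 0.144844 ≈ 0.0514

Pr[genuine card theft | fraud alert] ≈ 0.0514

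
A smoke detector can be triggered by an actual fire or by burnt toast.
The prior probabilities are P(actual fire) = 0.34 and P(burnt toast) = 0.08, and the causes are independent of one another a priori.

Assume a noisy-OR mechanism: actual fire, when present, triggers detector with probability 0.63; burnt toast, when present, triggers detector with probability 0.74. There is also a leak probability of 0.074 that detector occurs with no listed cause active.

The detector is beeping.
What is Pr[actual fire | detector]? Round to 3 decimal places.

Under noisy-OR, P(detector | causes) = 1 − (1−0.074)·∏(1−qᵢ) over the active causes.
P(detector) = 0.074*0.66*0.92 + 0.75924*0.66*0.08 + 0.65738*0.34*0.92 + 0.910919*0.34*0.08 = 0.044933 + 0.040088 + 0.205628 + 0.024777 = 0.315426
The actual fire-present share is 0.205628 + 0.024777 = 0.230405.
P(actual fire | detector) = 0.230405 / 0.315426 ≈ 0.730

Pr[actual fire | detector] ≈ 0.730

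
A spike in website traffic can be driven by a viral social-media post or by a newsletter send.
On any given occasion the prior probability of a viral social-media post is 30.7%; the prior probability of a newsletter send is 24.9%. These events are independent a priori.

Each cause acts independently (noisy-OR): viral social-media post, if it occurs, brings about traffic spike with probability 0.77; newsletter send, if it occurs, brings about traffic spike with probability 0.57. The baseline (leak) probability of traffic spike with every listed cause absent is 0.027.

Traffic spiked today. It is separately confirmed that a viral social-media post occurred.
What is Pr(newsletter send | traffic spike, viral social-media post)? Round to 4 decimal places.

Under noisy-OR, P(traffic spike | causes) = 1 − (1−0.027)·∏(1−qᵢ) over the active causes.
For the numerator, keep only newsletter send=true terms: 0.90377·0.249 = 0.225039
Normalizer over all consistent configurations: 0.77621·0.751 + 0.90377·0.249 = 0.807973
P(newsletter send | traffic spike, viral social-media post) = 0.225039/0.807973 ≈ 0.2785

Pr(newsletter send | traffic spike, viral social-media post) ≈ 0.2785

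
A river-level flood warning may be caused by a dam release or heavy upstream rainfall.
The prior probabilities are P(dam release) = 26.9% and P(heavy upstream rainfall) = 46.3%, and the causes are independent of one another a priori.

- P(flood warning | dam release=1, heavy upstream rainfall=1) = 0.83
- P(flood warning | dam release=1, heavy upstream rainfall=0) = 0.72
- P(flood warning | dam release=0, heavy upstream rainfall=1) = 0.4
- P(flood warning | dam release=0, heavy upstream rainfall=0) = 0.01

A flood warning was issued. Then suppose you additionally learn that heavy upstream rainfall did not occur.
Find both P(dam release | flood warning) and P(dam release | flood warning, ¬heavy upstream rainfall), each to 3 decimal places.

Weight on dam release=true, given the evidence: 0.104006 + 0.103374 = 0.207380
Normalizer over all consistent configurations: 0.01·0.731·0.537 + 0.4·0.731·0.463 + 0.72·0.269·0.537 + 0.83·0.269·0.463 = 0.346686
Posterior = 0.207380 / 0.346686 ≈ 0.598

Now condition on the additional information:
Numerator (weight on configurations with dam release): 0.72·0.269 = 0.193680
Normalizer over all consistent configurations: 0.01·0.731 + 0.72·0.269 = 0.200990
Posterior = 0.193680 / 0.200990 ≈ 0.964
With heavy upstream rainfall excluded, dam release must carry more of the explanatory weight for the flood warning.

P(dam release | flood warning) ≈ 0.598; P(dam release | flood warning, ¬heavy upstream rainfall) ≈ 0.964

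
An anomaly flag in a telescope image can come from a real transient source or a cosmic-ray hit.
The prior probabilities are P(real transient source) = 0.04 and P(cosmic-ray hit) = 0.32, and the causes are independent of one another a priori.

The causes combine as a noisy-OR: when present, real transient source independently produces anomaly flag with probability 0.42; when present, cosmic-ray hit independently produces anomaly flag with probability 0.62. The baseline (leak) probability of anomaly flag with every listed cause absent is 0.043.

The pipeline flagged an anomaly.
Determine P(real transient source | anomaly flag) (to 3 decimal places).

P(real transient source | anomaly flag) ≈ 0.090

Under noisy-OR, P(anomaly flag | causes) = 1 − (1−0.043)·∏(1−qᵢ) over the active causes.
Enumerate the 4 (real transient source, cosmic-ray hit) configurations and weight by the priors:
  P(anomaly flag) = 0.043·0.96·0.68 + 0.63634·0.96·0.32 + 0.44494·0.04·0.68 + 0.789077·0.04·0.32
        = 0.028070 + 0.195484 + 0.012102 + 0.010100 = 0.245756
The terms with real transient source present sum to 0.022202, so
  P(real transient source | anomaly flag) = 0.022202 / 0.245756 ≈ 0.090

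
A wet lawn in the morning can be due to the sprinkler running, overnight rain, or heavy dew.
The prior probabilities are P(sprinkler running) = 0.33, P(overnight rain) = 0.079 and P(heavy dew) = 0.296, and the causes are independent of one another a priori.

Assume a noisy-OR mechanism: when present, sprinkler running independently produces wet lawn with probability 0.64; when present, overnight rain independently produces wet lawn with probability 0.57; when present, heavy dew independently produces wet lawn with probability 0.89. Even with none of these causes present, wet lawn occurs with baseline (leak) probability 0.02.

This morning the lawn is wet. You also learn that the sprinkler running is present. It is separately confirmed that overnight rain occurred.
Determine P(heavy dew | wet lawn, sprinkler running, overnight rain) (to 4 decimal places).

P(heavy dew | wet lawn, sprinkler running, overnight rain) ≈ 0.3277

Under noisy-OR, P(wet lawn | causes) = 1 − (1−0.02)·∏(1−qᵢ) over the active causes.
Numerator (weight on configurations with heavy dew): 0.983313×0.296 = 0.291061
The normalizing constant is 0.848296×0.704 + 0.983313×0.296 = 0.888261
Posterior = 0.291061 / 0.888261 ≈ 0.3277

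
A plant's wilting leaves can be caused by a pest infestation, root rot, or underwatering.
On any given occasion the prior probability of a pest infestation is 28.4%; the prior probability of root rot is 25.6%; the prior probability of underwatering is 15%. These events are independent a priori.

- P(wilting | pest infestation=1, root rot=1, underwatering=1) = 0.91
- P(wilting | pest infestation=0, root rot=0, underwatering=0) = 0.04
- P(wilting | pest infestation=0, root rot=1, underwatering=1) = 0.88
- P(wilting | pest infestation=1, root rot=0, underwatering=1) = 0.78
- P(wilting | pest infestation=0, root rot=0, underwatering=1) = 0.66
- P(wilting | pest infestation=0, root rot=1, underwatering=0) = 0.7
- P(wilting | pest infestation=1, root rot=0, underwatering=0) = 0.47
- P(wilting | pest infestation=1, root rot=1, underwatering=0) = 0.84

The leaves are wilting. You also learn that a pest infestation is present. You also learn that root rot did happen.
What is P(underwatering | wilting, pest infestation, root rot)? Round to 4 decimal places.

P(underwatering | wilting, pest infestation, root rot) ≈ 0.1605

By total probability over both values of underwatering:
  P(wilting | pest infestation, root rot) = 0.84·0.85 + 0.91·0.15
        = 0.714000 + 0.136500 = 0.850500
Keeping only the underwatering-present terms gives 0.136500, so
  P(underwatering | wilting, pest infestation, root rot) = 0.136500 / 0.850500 ≈ 0.1605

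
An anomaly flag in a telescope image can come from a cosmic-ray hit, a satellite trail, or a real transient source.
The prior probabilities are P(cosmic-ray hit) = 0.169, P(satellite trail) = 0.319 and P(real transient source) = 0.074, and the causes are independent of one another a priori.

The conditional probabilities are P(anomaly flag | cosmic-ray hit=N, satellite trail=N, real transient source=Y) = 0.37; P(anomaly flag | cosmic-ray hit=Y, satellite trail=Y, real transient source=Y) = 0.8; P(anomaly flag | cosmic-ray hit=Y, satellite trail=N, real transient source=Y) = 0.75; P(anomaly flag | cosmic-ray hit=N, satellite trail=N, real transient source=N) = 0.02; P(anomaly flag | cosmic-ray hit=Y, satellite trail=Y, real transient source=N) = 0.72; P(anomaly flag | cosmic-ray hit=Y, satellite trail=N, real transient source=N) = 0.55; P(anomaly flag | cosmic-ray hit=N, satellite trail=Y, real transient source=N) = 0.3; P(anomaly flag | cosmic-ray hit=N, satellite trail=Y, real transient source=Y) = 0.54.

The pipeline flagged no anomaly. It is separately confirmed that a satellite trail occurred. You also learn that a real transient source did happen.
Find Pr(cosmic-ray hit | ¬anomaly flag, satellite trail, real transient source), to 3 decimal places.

Numerator (weight on configurations with cosmic-ray hit): 0.2·0.169 = 0.033800
The normalizing constant is 0.46·0.831 + 0.2·0.169 = 0.416060
Posterior = 0.033800 / 0.416060 ≈ 0.081

Pr(cosmic-ray hit | ¬anomaly flag, satellite trail, real transient source) ≈ 0.081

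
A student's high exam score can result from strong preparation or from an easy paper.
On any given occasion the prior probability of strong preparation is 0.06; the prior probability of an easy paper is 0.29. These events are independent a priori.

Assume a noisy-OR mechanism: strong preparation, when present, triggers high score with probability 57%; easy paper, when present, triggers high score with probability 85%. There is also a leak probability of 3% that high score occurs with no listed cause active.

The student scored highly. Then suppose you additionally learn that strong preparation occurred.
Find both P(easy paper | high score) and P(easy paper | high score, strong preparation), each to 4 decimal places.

P(easy paper | high score) ≈ 0.8475; P(easy paper | high score, strong preparation) ≈ 0.3965

Under noisy-OR, P(high score | causes) = 1 − (1−0.03)·∏(1−qᵢ) over the active causes.
By total probability over the 4 (strong preparation, easy paper) configurations:
  P(high score) = 0.03·0.94·0.71 + 0.8545·0.94·0.29 + 0.5829·0.06·0.71 + 0.937435·0.06·0.29
        = 0.020022 + 0.232937 + 0.024832 + 0.016311 = 0.294102
Configurations with easy paper contribute 0.249248, so
  P(easy paper | high score) = 0.249248 / 0.294102 ≈ 0.8475

Now also conditioning on strong preparation=true:
P(high score | strong preparation) = 0.5829×0.71 + 0.937435×0.29 = 0.413859 + 0.271856 = 0.685715
Restricting to configurations with easy paper present: 0.937435×0.29 = 0.271856.
P(easy paper | high score, strong preparation) = 0.271856 / 0.685715 ≈ 0.3965
The drop from 0.8475 to 0.3965 is the explaining-away (discounting) effect.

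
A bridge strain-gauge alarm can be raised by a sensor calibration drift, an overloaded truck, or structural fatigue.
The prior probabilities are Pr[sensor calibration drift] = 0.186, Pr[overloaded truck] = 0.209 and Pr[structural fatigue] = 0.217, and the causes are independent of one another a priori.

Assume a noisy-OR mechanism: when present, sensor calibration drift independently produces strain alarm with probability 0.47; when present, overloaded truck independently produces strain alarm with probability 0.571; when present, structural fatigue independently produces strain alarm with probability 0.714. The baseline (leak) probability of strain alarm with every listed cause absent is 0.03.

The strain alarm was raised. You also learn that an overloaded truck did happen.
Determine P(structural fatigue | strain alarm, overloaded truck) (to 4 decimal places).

Under noisy-OR, P(strain alarm | causes) = 1 − (1−0.03)·∏(1−qᵢ) over the active causes.
Weight on structural fatigue=true, given the evidence: 0.155616 + 0.037816 = 0.193432
Normalizer over all consistent configurations: 0.58387×0.814×0.783 + 0.880987×0.814×0.217 + 0.779451×0.186×0.783 + 0.936923×0.186×0.217 = 0.679087
Posterior = 0.193432 / 0.679087 ≈ 0.2848

P(structural fatigue | strain alarm, overloaded truck) ≈ 0.2848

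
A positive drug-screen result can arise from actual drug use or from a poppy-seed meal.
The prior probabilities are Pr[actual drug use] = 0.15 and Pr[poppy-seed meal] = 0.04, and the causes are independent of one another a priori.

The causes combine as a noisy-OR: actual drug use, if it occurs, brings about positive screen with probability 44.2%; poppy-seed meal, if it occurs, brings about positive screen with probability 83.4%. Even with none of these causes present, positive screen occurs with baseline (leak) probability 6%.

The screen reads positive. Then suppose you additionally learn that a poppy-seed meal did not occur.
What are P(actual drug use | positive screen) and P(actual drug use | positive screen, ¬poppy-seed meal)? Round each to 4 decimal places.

P(actual drug use | positive screen) ≈ 0.4878; P(actual drug use | positive screen, ¬poppy-seed meal) ≈ 0.5831

Under noisy-OR, P(positive screen | causes) = 1 − (1−0.06)·∏(1−qᵢ) over the active causes.
By total probability over the 4 (actual drug use, poppy-seed meal) configurations:
  P(positive screen) = 0.06×0.85×0.96 + 0.84396×0.85×0.04 + 0.47548×0.15×0.96 + 0.91293×0.15×0.04
        = 0.048960 + 0.028695 + 0.068469 + 0.005478 = 0.151602
Keeping only the actual drug use-present terms gives 0.073947, so
  P(actual drug use | positive screen) = 0.073947 / 0.151602 ≈ 0.4878

Now also conditioning on poppy-seed meal≠true:
Numerator (weight on configurations with actual drug use): 0.47548*0.15 = 0.071322
Normalizer over all consistent configurations: 0.06*0.85 + 0.47548*0.15 = 0.122322
P(actual drug use | positive screen, ¬poppy-seed meal) = 0.071322/0.122322 ≈ 0.5831
With poppy-seed meal excluded, actual drug use must carry more of the explanatory weight for the positive screen.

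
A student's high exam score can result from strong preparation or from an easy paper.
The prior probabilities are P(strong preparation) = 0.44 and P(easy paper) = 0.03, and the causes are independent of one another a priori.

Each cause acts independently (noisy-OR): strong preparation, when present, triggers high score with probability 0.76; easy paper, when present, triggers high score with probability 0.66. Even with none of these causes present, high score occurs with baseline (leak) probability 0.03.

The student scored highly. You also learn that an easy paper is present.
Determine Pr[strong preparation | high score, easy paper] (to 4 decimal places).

Pr[strong preparation | high score, easy paper] ≈ 0.5191

Under noisy-OR, P(high score | causes) = 1 − (1−0.03)·∏(1−qᵢ) over the active causes.
Sum P(high score|·) weighted by the priors over both values of strong preparation:
  P(high score | easy paper) = 0.6702·0.56 + 0.920848·0.44
        = 0.375312 + 0.405173 = 0.780485
Configurations with strong preparation contribute 0.405173, so
  P(strong preparation | high score, easy paper) = 0.405173 / 0.780485 ≈ 0.5191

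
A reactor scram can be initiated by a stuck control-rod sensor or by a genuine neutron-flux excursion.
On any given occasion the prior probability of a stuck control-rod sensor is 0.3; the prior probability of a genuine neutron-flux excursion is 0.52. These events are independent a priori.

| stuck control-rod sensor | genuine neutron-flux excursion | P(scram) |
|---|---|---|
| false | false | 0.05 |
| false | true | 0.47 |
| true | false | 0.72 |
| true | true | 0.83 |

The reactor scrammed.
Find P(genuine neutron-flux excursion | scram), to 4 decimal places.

P(genuine neutron-flux excursion | scram) ≈ 0.7139

Numerator (weight on configurations with genuine neutron-flux excursion): 0.171080 + 0.129480 = 0.300560
The normalizing constant is 0.05·0.7·0.48 + 0.47·0.7·0.52 + 0.72·0.3·0.48 + 0.83·0.3·0.52 = 0.421040
Posterior = 0.300560 / 0.421040 ≈ 0.7139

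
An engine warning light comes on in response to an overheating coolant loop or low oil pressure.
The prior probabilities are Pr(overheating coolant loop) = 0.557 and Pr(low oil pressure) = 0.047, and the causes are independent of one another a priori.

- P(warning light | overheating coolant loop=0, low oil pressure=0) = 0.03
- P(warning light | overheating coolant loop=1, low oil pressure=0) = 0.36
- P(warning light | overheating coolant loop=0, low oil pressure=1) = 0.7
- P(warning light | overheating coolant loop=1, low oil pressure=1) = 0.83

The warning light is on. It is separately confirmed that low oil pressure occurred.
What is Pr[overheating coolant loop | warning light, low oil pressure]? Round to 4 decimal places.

Sum P(warning light|·) weighted by the priors over both values of overheating coolant loop:
  P(warning light | low oil pressure) = 0.7×0.443 + 0.83×0.557
        = 0.310100 + 0.462310 = 0.772410
Keeping only the overheating coolant loop-present terms gives 0.462310, so
  P(overheating coolant loop | warning light, low oil pressure) = 0.462310 / 0.772410 ≈ 0.5985

Pr[overheating coolant loop | warning light, low oil pressure] ≈ 0.5985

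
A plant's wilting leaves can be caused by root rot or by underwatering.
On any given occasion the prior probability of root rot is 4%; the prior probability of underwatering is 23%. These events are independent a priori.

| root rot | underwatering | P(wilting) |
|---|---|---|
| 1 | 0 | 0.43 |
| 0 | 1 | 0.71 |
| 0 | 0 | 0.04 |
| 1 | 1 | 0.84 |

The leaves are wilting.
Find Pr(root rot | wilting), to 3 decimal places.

P(wilting) = 0.04×0.96×0.77 + 0.71×0.96×0.23 + 0.43×0.04×0.77 + 0.84×0.04×0.23 = 0.029568 + 0.156768 + 0.013244 + 0.007728 = 0.207308
The root rot-present share is 0.013244 + 0.007728 = 0.020972.
P(root rot | wilting) = 0.020972 / 0.207308 ≈ 0.101

Pr(root rot | wilting) ≈ 0.101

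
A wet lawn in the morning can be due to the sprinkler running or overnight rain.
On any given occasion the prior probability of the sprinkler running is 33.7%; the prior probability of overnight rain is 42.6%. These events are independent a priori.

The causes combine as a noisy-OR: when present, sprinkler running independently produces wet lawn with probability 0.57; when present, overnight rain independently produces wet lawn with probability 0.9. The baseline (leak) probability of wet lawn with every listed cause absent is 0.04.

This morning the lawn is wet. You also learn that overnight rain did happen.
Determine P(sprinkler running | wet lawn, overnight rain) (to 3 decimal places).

Under noisy-OR, P(wet lawn | causes) = 1 − (1−0.04)·∏(1−qᵢ) over the active causes.
Numerator (weight on configurations with sprinkler running): 0.95872×0.337 = 0.323089
Normalizer over all consistent configurations: 0.904×0.663 + 0.95872×0.337 = 0.922441
P(sprinkler running | wet lawn, overnight rain) = 0.323089/0.922441 ≈ 0.350

P(sprinkler running | wet lawn, overnight rain) ≈ 0.350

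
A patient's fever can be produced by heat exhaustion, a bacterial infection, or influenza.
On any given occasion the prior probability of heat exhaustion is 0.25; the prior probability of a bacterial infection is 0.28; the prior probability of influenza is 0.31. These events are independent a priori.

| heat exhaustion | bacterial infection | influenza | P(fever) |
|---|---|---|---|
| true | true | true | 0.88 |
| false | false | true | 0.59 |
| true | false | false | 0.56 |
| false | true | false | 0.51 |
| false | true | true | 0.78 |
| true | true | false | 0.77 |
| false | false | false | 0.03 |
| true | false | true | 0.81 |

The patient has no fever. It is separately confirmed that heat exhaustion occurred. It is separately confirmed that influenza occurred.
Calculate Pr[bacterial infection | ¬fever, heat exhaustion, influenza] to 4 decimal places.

P(¬fever | heat exhaustion, influenza) = 0.19*0.72 + 0.12*0.28 = 0.136800 + 0.033600 = 0.170400
Of this, 0.033600 comes from 0.12*0.28 (the bacterial infection=true cases).
Hence the posterior is 0.033600/0.170400 ≈ 0.1972.

Pr[bacterial infection | ¬fever, heat exhaustion, influenza] ≈ 0.1972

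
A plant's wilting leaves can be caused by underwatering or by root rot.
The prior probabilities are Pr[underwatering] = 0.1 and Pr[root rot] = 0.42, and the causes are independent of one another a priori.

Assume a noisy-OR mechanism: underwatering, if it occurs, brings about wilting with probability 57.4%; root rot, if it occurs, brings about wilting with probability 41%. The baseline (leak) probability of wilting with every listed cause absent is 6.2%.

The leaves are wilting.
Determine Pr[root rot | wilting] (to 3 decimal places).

Under noisy-OR, P(wilting | causes) = 1 − (1−0.062)·∏(1−qᵢ) over the active causes.
Weight on root rot=true, given the evidence: 0.168807 + 0.032098 = 0.200905
The normalizing constant is 0.062*0.9*0.58 + 0.44658*0.9*0.42 + 0.600412*0.1*0.58 + 0.764243*0.1*0.42 = 0.268093
Posterior = 0.200905 / 0.268093 ≈ 0.749

Pr[root rot | wilting] ≈ 0.749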